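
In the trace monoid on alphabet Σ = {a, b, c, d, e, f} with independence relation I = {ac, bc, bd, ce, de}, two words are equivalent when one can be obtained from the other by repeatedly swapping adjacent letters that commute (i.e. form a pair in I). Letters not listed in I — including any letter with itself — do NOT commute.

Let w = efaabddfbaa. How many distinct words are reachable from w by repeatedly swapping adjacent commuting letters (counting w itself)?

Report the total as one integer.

3

drop 0:e onto floor
drop 1:f onto {0:e}
drop 2:a onto {1:f}
drop 3:a onto {2:a}
drop 4:b onto {3:a}
drop 5:d onto {3:a}
drop 6:d onto {5:d}
drop 7:f onto {4:b, 6:d}
drop 8:b onto {7:f}
drop 9:a onto {8:b}
drop 10:a onto {9:a}
ground layer = {0:e}
drop-orders for the pieces not yet dropped (sum over which currently-grounded one goes next):
  1 to go: {10} 1
  2 to go: {9,10} 1
  3 to go: {8,9,10} 1
  4 to go: {7,8,9,10} 1
  5 to go: {4,7,8,9,10} 1  {6,7,8,9,10} 1
  6 to go: {4,6,7,8,9,10} 2  {5,6,7,8,9,10} 1
  7 to go: {4,5,6,7,8,9,10} 3
  8 to go: {3,4,5,6,7,8,9,10} 3
  9 to go: {2,3,4,5,6,7,8,9,10} 3
  if 0:e drops first: 3 orders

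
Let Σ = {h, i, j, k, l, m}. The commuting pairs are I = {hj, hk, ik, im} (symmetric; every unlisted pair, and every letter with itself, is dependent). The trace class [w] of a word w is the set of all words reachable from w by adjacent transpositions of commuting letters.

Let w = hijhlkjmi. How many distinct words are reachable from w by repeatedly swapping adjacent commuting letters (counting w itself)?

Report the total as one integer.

4

piece 0:h — minimal
piece 1:i rests on {0:h}
piece 2:j rests on {1:i}
piece 3:h rests on {1:i}
piece 4:l rests on {2:j, 3:h}
piece 5:k rests on {4:l}
piece 6:j rests on {5:k}
piece 7:m rests on {6:j}
piece 8:i rests on {6:j}
minimal pieces: {0:h}
ways to finish when only these pieces remain (= sum over removing one remaining piece with nothing left below it):
  1 left: {7}→1  {8}→1
  2 left: {7,8}→2
  3 left: {6,7,8}→2
  4 left: {5,6,7,8}→2
  5 left: {4,5,6,7,8}→2
  6 left: {2,4,5,6,7,8}→2  {3,4,5,6,7,8}→2
  7 left: {2,3,4,5,6,7,8}→4
  placing 0:h first → 4 extensions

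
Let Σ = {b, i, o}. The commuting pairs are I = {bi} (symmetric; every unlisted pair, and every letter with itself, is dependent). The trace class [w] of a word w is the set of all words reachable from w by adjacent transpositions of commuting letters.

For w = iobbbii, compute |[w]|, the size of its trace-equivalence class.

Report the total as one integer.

10

#0=i has no predecessor
#1=o depends on [0:i]
#2=b depends on [1:o]
#3=b depends on [2:b]
#4=b depends on [3:b]
#5=i depends on [1:o]
#6=i depends on [5:i]
sources: [0:i]
N(rest) = Σ N(rest − s) over sources s of rest; N(one piece) = 1:
  size 1 → [4]=1  [6]=1
  size 2 → [3,4]=1  [4,6]=2  [5,6]=1
  size 3 → [2,3,4]=1  [3,4,6]=3  [4,5,6]=3
  size 4 → [2,3,4,6]=4  [3,4,5,6]=6
  size 5 → [2,3,4,5,6]=10
  first=0(i) contributes 10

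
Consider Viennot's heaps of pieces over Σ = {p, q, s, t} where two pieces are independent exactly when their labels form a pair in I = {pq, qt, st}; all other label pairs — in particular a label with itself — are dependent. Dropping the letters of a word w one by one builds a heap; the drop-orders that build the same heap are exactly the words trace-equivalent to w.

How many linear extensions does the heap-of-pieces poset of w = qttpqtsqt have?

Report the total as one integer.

piece 0:q — minimal
piece 1:t — minimal
piece 2:t rests on {1:t}
piece 3:p rests on {2:t}
piece 4:q rests on {0:q}
piece 5:t rests on {3:p}
piece 6:s rests on {3:p, 4:q}
piece 7:q rests on {6:s}
piece 8:t rests on {5:t}
minimal pieces: {0:q, 1:t}
ways to finish when only these pieces remain (= sum over removing one remaining piece with nothing left below it):
  1 left: {7}→1  {8}→1
  2 left: {5,8}→1  {6,7}→1  {7,8}→2
  3 left: {4,6,7}→1  {5,7,8}→3  {6,7,8}→3
  4 left: {0,4,6,7}→1  {4,6,7,8}→4  {5,6,7,8}→6
  5 left: {0,4,6,7,8}→5  {3,5,6,7,8}→6  {4,5,6,7,8}→10
  6 left: {0,4,5,6,7,8}→15  {2,3,5,6,7,8}→6  {3,4,5,6,7,8}→16
  7 left: {0,3,4,5,6,7,8}→31  {1,2,3,5,6,7,8}→6  {2,3,4,5,6,7,8}→22
  placing 0:q first → 28 extensions
  placing 1:t first → 53 extensions
total linear extensions = 81

81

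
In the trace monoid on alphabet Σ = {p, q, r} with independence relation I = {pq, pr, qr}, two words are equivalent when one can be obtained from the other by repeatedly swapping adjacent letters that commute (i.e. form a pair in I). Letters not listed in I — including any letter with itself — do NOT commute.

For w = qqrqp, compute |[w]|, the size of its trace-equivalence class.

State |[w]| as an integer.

20

drop 0:q onto floor
drop 1:q onto {0:q}
drop 2:r onto floor
drop 3:q onto {1:q}
drop 4:p onto floor
ground layer = {0:q, 2:r, 4:p}
drop-orders for the pieces not yet dropped (sum over which currently-grounded one goes next):
  1 to go: {2} 1  {3} 1  {4} 1
  2 to go: {1,3} 1  {2,3} 2  {2,4} 2  {3,4} 2
  3 to go: {0,1,3} 1  {1,2,3} 3  {1,3,4} 3  {2,3,4} 6
  if 0:q drops first: 12 orders
  if 2:r drops first: 4 orders
  if 4:p drops first: 4 orders
heap linearizations: 20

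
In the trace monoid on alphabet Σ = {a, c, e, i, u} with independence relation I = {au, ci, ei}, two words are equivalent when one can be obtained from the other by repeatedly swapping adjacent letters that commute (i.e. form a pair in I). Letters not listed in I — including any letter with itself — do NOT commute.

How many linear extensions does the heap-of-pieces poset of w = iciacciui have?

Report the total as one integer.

0(i) covers ∅
1(c) covers ∅
2(i) covers 0:i
3(a) covers 1:c, 2:i
4(c) covers 3:a
5(c) covers 4:c
6(i) covers 3:a
7(u) covers 5:c, 6:i
8(i) covers 7:u
floor of heap: 0:i, 1:c
completions by unplaced set U, small U first (add the entries for U minus each lowest piece of U):
  |U|=1: {8}:1
  |U|=2: {7,8}:1
  |U|=3: {5,7,8}:1  {6,7,8}:1
  |U|=4: {4,5,7,8}:1  {5,6,7,8}:2
  |U|=5: {4,5,6,7,8}:3
  |U|=6: {3,4,5,6,7,8}:3
  |U|=7: {1,3,4,5,6,7,8}:3  {2,3,4,5,6,7,8}:3
  start at 0(i): 6
  start at 1(c): 3
sum over floor = 9

9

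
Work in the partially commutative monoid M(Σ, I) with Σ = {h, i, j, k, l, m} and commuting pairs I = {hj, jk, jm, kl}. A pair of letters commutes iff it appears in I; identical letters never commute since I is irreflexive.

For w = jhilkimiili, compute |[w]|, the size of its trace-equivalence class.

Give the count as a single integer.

4

0(j) covers ∅
1(h) covers ∅
2(i) covers 0:j, 1:h
3(l) covers 2:i
4(k) covers 2:i
5(i) covers 3:l, 4:k
6(m) covers 5:i
7(i) covers 6:m
8(i) covers 7:i
9(l) covers 8:i
10(i) covers 9:l
floor of heap: 0:j, 1:h
completions by unplaced set U, small U first (add the entries for U minus each lowest piece of U):
  |U|=1: {10}:1
  |U|=2: {9,10}:1
  |U|=3: {8,9,10}:1
  |U|=4: {7,8,9,10}:1
  |U|=5: {6,7,8,9,10}:1
  |U|=6: {5,6,7,8,9,10}:1
  |U|=7: {3,5,6,7,8,9,10}:1  {4,5,6,7,8,9,10}:1
  |U|=8: {3,4,5,6,7,8,9,10}:2
  |U|=9: {2,3,4,5,6,7,8,9,10}:2
  start at 0(j): 2
  start at 1(h): 2
sum over floor = 4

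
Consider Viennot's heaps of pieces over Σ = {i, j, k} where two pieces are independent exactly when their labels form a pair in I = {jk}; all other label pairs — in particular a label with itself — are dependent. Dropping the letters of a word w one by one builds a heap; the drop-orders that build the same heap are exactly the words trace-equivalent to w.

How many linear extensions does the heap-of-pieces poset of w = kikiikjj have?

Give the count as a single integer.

3

0(k) covers ∅
1(i) covers 0:k
2(k) covers 1:i
3(i) covers 2:k
4(i) covers 3:i
5(k) covers 4:i
6(j) covers 4:i
7(j) covers 6:j
floor of heap: 0:k
completions by unplaced set U, small U first (add the entries for U minus each lowest piece of U):
  |U|=1: {5}:1  {7}:1
  |U|=2: {5,7}:2  {6,7}:1
  |U|=3: {5,6,7}:3
  |U|=4: {4,5,6,7}:3
  |U|=5: {3,4,5,6,7}:3
  |U|=6: {2,3,4,5,6,7}:3
  start at 0(k): 3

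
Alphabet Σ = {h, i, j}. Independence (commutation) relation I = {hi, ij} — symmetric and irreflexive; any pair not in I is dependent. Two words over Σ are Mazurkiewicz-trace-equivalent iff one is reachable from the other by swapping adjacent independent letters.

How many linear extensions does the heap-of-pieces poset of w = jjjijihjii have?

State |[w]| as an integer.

drop 0:j onto floor
drop 1:j onto {0:j}
drop 2:j onto {1:j}
drop 3:i onto floor
drop 4:j onto {2:j}
drop 5:i onto {3:i}
drop 6:h onto {4:j}
drop 7:j onto {6:h}
drop 8:i onto {5:i}
drop 9:i onto {8:i}
ground layer = {0:j, 3:i}
drop-orders for the pieces not yet dropped (sum over which currently-grounded one goes next):
  1 to go: {7} 1  {9} 1
  2 to go: {6,7} 1  {7,9} 2  {8,9} 1
  3 to go: {4,6,7} 1  {5,8,9} 1  {6,7,9} 3  {7,8,9} 3
  4 to go: {2,4,6,7} 1  {3,5,8,9} 1  {4,6,7,9} 4  {5,7,8,9} 4  {6,7,8,9} 6
  5 to go: {1,2,4,6,7} 1  {2,4,6,7,9} 5  {3,5,7,8,9} 5  {4,6,7,8,9} 10  {5,6,7,8,9} 10
  6 to go: {0,1,2,4,6,7} 1  {1,2,4,6,7,9} 6  {2,4,6,7,8,9} 15  {3,5,6,7,8,9} 15  {4,5,6,7,8,9} 20
  7 to go: {0,1,2,4,6,7,9} 7  {1,2,4,6,7,8,9} 21  {2,4,5,6,7,8,9} 35  {3,4,5,6,7,8,9} 35
  8 to go: {0,1,2,4,6,7,8,9} 28  {1,2,4,5,6,7,8,9} 56  {2,3,4,5,6,7,8,9} 70
  if 0:j drops first: 126 orders
  if 3:i drops first: 84 orders
heap linearizations: 210

210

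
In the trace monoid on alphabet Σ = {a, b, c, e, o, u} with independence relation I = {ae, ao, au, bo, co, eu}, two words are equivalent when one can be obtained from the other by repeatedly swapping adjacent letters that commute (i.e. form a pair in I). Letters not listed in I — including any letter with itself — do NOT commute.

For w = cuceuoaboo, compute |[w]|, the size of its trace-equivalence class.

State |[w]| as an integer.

0(c) covers ∅
1(u) covers 0:c
2(c) covers 1:u
3(e) covers 2:c
4(u) covers 2:c
5(o) covers 3:e, 4:u
6(a) covers 2:c
7(b) covers 3:e, 4:u, 6:a
8(o) covers 5:o
9(o) covers 8:o
floor of heap: 0:c
completions by unplaced set U, small U first (add the entries for U minus each lowest piece of U):
  |U|=1: {7}:1  {9}:1
  |U|=2: {6,7}:1  {7,9}:2  {8,9}:1
  |U|=3: {5,8,9}:1  {6,7,9}:3  {7,8,9}:3
  |U|=4: {5,7,8,9}:4  {6,7,8,9}:6
  |U|=5: {3,5,7,8,9}:4  {4,5,7,8,9}:4  {5,6,7,8,9}:10
  |U|=6: {3,4,5,7,8,9}:8  {3,5,6,7,8,9}:14  {4,5,6,7,8,9}:14
  |U|=7: {3,4,5,6,7,8,9}:36
  |U|=8: {2,3,4,5,6,7,8,9}:36
  start at 0(c): 36

36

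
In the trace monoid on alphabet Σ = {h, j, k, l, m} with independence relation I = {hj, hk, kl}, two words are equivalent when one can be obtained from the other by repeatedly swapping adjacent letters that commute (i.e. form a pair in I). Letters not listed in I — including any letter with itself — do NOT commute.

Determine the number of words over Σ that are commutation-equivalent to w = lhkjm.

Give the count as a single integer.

drop 0:l onto floor
drop 1:h onto {0:l}
drop 2:k onto floor
drop 3:j onto {0:l, 2:k}
drop 4:m onto {1:h, 3:j}
ground layer = {0:l, 2:k}
drop-orders for the pieces not yet dropped (sum over which currently-grounded one goes next):
  1 to go: {4} 1
  2 to go: {1,4} 1  {3,4} 1
  3 to go: {1,3,4} 2  {2,3,4} 1
  if 0:l drops first: 3 orders
  if 2:k drops first: 2 orders
heap linearizations: 5

5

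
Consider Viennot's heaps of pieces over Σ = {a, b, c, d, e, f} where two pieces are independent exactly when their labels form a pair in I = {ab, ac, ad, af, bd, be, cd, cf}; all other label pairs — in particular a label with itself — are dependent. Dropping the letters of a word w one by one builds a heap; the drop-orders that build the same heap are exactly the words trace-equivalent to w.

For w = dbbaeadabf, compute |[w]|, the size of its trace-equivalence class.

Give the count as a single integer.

798

drop 0:d onto floor
drop 1:b onto floor
drop 2:b onto {1:b}
drop 3:a onto floor
drop 4:e onto {0:d, 3:a}
drop 5:a onto {4:e}
drop 6:d onto {4:e}
drop 7:a onto {5:a}
drop 8:b onto {2:b}
drop 9:f onto {6:d, 8:b}
ground layer = {0:d, 1:b, 3:a}
drop-orders for the pieces not yet dropped (sum over which currently-grounded one goes next):
  1 to go: {7} 1  {9} 1
  2 to go: {5,7} 1  {6,9} 1  {7,9} 2  {8,9} 1
  3 to go: {2,8,9} 1  {5,7,9} 3  {6,7,9} 3  {6,8,9} 2  {7,8,9} 3
  4 to go: {1,2,8,9} 1  {2,6,8,9} 3  {2,7,8,9} 4  {5,6,7,9} 6  {5,7,8,9} 6  {6,7,8,9} 8
  5 to go: {1,2,6,8,9} 4  {1,2,7,8,9} 5  {2,5,7,8,9} 10  {2,6,7,8,9} 15  {4,5,6,7,9} 6  {5,6,7,8,9} 20
  6 to go: {0,4,5,6,7,9} 6  {1,2,5,7,8,9} 15  {1,2,6,7,8,9} 24  {2,5,6,7,8,9} 45  {3,4,5,6,7,9} 6  {4,5,6,7,8,9} 26
  7 to go: {0,3,4,5,6,7,9} 12  {0,4,5,6,7,8,9} 32  {1,2,5,6,7,8,9} 84  {2,4,5,6,7,8,9} 71  {3,4,5,6,7,8,9} 32
  8 to go: {0,2,4,5,6,7,8,9} 103  {0,3,4,5,6,7,8,9} 76  {1,2,4,5,6,7,8,9} 155  {2,3,4,5,6,7,8,9} 103
  if 0:d drops first: 258 orders
  if 1:b drops first: 282 orders
  if 3:a drops first: 258 orders
heap linearizations: 798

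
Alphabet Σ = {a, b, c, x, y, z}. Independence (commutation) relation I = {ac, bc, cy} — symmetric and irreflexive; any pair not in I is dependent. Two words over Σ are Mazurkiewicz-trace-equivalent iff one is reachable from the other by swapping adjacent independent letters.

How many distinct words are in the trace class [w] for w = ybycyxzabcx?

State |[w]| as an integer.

15

0(y) covers ∅
1(b) covers 0:y
2(y) covers 1:b
3(c) covers ∅
4(y) covers 2:y
5(x) covers 3:c, 4:y
6(z) covers 5:x
7(a) covers 6:z
8(b) covers 7:a
9(c) covers 6:z
10(x) covers 8:b, 9:c
floor of heap: 0:y, 3:c
completions by unplaced set U, small U first (add the entries for U minus each lowest piece of U):
  |U|=1: {10}:1
  |U|=2: {8,10}:1  {9,10}:1
  |U|=3: {7,8,10}:1  {8,9,10}:2
  |U|=4: {7,8,9,10}:3
  |U|=5: {6,7,8,9,10}:3
  |U|=6: {5,6,7,8,9,10}:3
  |U|=7: {3,5,6,7,8,9,10}:3  {4,5,6,7,8,9,10}:3
  |U|=8: {2,4,5,6,7,8,9,10}:3  {3,4,5,6,7,8,9,10}:6
  |U|=9: {1,2,4,5,6,7,8,9,10}:3  {2,3,4,5,6,7,8,9,10}:9
  start at 0(y): 12
  start at 3(c): 3
sum over floor = 15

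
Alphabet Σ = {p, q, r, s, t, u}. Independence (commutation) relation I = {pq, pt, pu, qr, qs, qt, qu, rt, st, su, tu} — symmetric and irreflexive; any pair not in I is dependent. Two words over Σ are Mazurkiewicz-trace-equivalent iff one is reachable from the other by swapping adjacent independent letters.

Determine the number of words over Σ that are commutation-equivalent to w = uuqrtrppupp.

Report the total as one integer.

0(u) covers ∅
1(u) covers 0:u
2(q) covers ∅
3(r) covers 1:u
4(t) covers ∅
5(r) covers 3:r
6(p) covers 5:r
7(p) covers 6:p
8(u) covers 5:r
9(p) covers 7:p
10(p) covers 9:p
floor of heap: 0:u, 2:q, 4:t
completions by unplaced set U, small U first (add the entries for U minus each lowest piece of U):
  |U|=1: {2}:1  {4}:1  {8}:1  {10}:1
  |U|=2: {2,4}:2  {2,8}:2  {2,10}:2  {4,8}:2  {4,10}:2  {8,10}:2  {9,10}:1
  |U|=3: {2,4,8}:6  {2,4,10}:6  {2,8,10}:6  {2,9,10}:3  {4,8,10}:6  {4,9,10}:3  {7,9,10}:1  {8,9,10}:3
  |U|=4: {2,4,8,10}:24  {2,4,9,10}:12  {2,7,9,10}:4  {2,8,9,10}:12  {4,7,9,10}:4  {4,8,9,10}:12  {6,7,9,10}:1  {7,8,9,10}:4
  |U|=5: {2,4,7,9,10}:20  {2,4,8,9,10}:60  {2,6,7,9,10}:5  {2,7,8,9,10}:20  {4,6,7,9,10}:5  {4,7,8,9,10}:20  {6,7,8,9,10}:5
  |U|=6: {2,4,6,7,9,10}:30  {2,4,7,8,9,10}:120  {2,6,7,8,9,10}:30  {4,6,7,8,9,10}:30  {5,6,7,8,9,10}:5
  |U|=7: {2,4,6,7,8,9,10}:210  {2,5,6,7,8,9,10}:35  {3,5,6,7,8,9,10}:5  {4,5,6,7,8,9,10}:35
  |U|=8: {1,3,5,6,7,8,9,10}:5  {2,3,5,6,7,8,9,10}:40  {2,4,5,6,7,8,9,10}:280  {3,4,5,6,7,8,9,10}:40
  |U|=9: {0,1,3,5,6,7,8,9,10}:5  {1,2,3,5,6,7,8,9,10}:45  {1,3,4,5,6,7,8,9,10}:45  {2,3,4,5,6,7,8,9,10}:360
  start at 0(u): 450
  start at 2(q): 50
  start at 4(t): 50
sum over floor = 550

550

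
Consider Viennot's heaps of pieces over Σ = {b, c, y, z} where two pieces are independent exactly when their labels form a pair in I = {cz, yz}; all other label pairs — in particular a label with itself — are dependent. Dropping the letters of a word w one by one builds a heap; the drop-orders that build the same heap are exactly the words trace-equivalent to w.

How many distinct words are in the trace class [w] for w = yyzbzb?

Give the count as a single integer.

3

#0=y has no predecessor
#1=y depends on [0:y]
#2=z has no predecessor
#3=b depends on [1:y, 2:z]
#4=z depends on [3:b]
#5=b depends on [4:z]
sources: [0:y, 2:z]
N(rest) = Σ N(rest − s) over sources s of rest; N(one piece) = 1:
  size 1 → [5]=1
  size 2 → [4,5]=1
  size 3 → [3,4,5]=1
  size 4 → [1,3,4,5]=1  [2,3,4,5]=1
  first=0(y) contributes 2
  first=2(z) contributes 1
|[w]| = 3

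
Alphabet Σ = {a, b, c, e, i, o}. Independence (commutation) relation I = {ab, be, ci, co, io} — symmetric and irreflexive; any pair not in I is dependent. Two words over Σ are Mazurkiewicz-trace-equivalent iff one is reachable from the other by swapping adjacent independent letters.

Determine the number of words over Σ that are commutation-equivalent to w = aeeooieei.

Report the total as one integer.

#0=a has no predecessor
#1=e depends on [0:a]
#2=e depends on [1:e]
#3=o depends on [2:e]
#4=o depends on [3:o]
#5=i depends on [2:e]
#6=e depends on [4:o, 5:i]
#7=e depends on [6:e]
#8=i depends on [7:e]
sources: [0:a]
N(rest) = Σ N(rest − s) over sources s of rest; N(one piece) = 1:
  size 1 → [8]=1
  size 2 → [7,8]=1
  size 3 → [6,7,8]=1
  size 4 → [4,6,7,8]=1  [5,6,7,8]=1
  size 5 → [3,4,6,7,8]=1  [4,5,6,7,8]=2
  size 6 → [3,4,5,6,7,8]=3
  size 7 → [2,3,4,5,6,7,8]=3
  first=0(a) contributes 3

3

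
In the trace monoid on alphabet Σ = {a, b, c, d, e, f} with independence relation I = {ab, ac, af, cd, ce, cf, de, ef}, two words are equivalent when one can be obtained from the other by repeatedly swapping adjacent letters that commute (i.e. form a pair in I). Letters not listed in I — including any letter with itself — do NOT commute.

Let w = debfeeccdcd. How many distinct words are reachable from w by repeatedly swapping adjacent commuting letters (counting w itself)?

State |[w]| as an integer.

#0=d has no predecessor
#1=e has no predecessor
#2=b depends on [0:d, 1:e]
#3=f depends on [2:b]
#4=e depends on [2:b]
#5=e depends on [4:e]
#6=c depends on [2:b]
#7=c depends on [6:c]
#8=d depends on [3:f]
#9=c depends on [7:c]
#10=d depends on [8:d]
sources: [0:d, 1:e]
N(rest) = Σ N(rest − s) over sources s of rest; N(one piece) = 1:
  size 1 → [5]=1  [9]=1  [10]=1
  size 2 → [4,5]=1  [5,9]=2  [5,10]=2  [7,9]=1  [8,10]=1  [9,10]=2
  size 3 → [3,8,10]=1  [4,5,9]=3  [4,5,10]=3  [5,7,9]=3  [5,8,10]=3  [5,9,10]=6  [6,7,9]=1  [7,9,10]=3  [8,9,10]=3
  size 4 → [3,5,8,10]=4  [3,8,9,10]=4  [4,5,7,9]=6  [4,5,8,10]=6  [4,5,9,10]=12  [5,6,7,9]=4  [5,7,9,10]=12  [5,8,9,10]=12  [6,7,9,10]=4  [7,8,9,10]=6
  size 5 → [3,4,5,8,10]=10  [3,5,8,9,10]=20  [3,7,8,9,10]=10  [4,5,6,7,9]=10  [4,5,7,9,10]=30  [4,5,8,9,10]=30  [5,6,7,9,10]=20  [5,7,8,9,10]=30  [6,7,8,9,10]=10
  size 6 → [3,4,5,8,9,10]=60  [3,5,7,8,9,10]=60  [3,6,7,8,9,10]=20  [4,5,6,7,9,10]=60  [4,5,7,8,9,10]=90  [5,6,7,8,9,10]=60
  size 7 → [3,4,5,7,8,9,10]=210  [3,5,6,7,8,9,10]=140  [4,5,6,7,8,9,10]=210
  size 8 → [3,4,5,6,7,8,9,10]=560
  size 9 → [2,3,4,5,6,7,8,9,10]=560
  first=0(d) contributes 560
  first=1(e) contributes 560
|[w]| = 1120

1120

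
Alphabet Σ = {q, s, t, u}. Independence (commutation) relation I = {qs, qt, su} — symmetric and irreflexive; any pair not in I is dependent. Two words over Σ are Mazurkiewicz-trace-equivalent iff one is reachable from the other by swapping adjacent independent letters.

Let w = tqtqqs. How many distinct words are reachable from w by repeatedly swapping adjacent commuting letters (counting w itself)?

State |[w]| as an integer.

20

piece 0:t — minimal
piece 1:q — minimal
piece 2:t rests on {0:t}
piece 3:q rests on {1:q}
piece 4:q rests on {3:q}
piece 5:s rests on {2:t}
minimal pieces: {0:t, 1:q}
ways to finish when only these pieces remain (= sum over removing one remaining piece with nothing left below it):
  1 left: {4}→1  {5}→1
  2 left: {2,5}→1  {3,4}→1  {4,5}→2
  3 left: {0,2,5}→1  {1,3,4}→1  {2,4,5}→3  {3,4,5}→3
  4 left: {0,2,4,5}→4  {1,3,4,5}→4  {2,3,4,5}→6
  placing 0:t first → 10 extensions
  placing 1:q first → 10 extensions
total linear extensions = 20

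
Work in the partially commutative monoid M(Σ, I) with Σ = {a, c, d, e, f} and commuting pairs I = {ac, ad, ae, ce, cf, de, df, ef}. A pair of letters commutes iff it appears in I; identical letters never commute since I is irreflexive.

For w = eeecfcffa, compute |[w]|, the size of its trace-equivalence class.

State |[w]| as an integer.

piece 0:e — minimal
piece 1:e rests on {0:e}
piece 2:e rests on {1:e}
piece 3:c — minimal
piece 4:f — minimal
piece 5:c rests on {3:c}
piece 6:f rests on {4:f}
piece 7:f rests on {6:f}
piece 8:a rests on {7:f}
minimal pieces: {0:e, 3:c, 4:f}
ways to finish when only these pieces remain (= sum over removing one remaining piece with nothing left below it):
  1 left: {2}→1  {5}→1  {8}→1
  2 left: {1,2}→1  {2,5}→2  {2,8}→2  {3,5}→1  {5,8}→2  {7,8}→1
  3 left: {0,1,2}→1  {1,2,5}→3  {1,2,8}→3  {2,3,5}→3  {2,5,8}→6  {2,7,8}→3  {3,5,8}→3  {5,7,8}→3  {6,7,8}→1
  4 left: {0,1,2,5}→4  {0,1,2,8}→4  {1,2,3,5}→6  {1,2,5,8}→12  {1,2,7,8}→6  {2,3,5,8}→12  {2,5,7,8}→12  {2,6,7,8}→4  {3,5,7,8}→6  {4,6,7,8}→1  {5,6,7,8}→4
  5 left: {0,1,2,3,5}→10  {0,1,2,5,8}→20  {0,1,2,7,8}→10  {1,2,3,5,8}→30  {1,2,5,7,8}→30  {1,2,6,7,8}→10  {2,3,5,7,8}→30  {2,4,6,7,8}→5  {2,5,6,7,8}→20  {3,5,6,7,8}→10  {4,5,6,7,8}→5
  6 left: {0,1,2,3,5,8}→60  {0,1,2,5,7,8}→60  {0,1,2,6,7,8}→20  {1,2,3,5,7,8}→90  {1,2,4,6,7,8}→15  {1,2,5,6,7,8}→60  {2,3,5,6,7,8}→60  {2,4,5,6,7,8}→30  {3,4,5,6,7,8}→15
  7 left: {0,1,2,3,5,7,8}→210  {0,1,2,4,6,7,8}→35  {0,1,2,5,6,7,8}→140  {1,2,3,5,6,7,8}→210  {1,2,4,5,6,7,8}→105  {2,3,4,5,6,7,8}→105
  placing 0:e first → 420 extensions
  placing 3:c first → 280 extensions
  placing 4:f first → 560 extensions
total linear extensions = 1260

1260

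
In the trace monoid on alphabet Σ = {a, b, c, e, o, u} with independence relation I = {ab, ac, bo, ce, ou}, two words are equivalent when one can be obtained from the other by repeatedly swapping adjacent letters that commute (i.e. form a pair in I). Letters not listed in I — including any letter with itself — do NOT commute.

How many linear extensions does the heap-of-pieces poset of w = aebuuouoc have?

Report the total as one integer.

drop 0:a onto floor
drop 1:e onto {0:a}
drop 2:b onto {1:e}
drop 3:u onto {2:b}
drop 4:u onto {3:u}
drop 5:o onto {1:e}
drop 6:u onto {4:u}
drop 7:o onto {5:o}
drop 8:c onto {6:u, 7:o}
ground layer = {0:a}
drop-orders for the pieces not yet dropped (sum over which currently-grounded one goes next):
  1 to go: {8} 1
  2 to go: {6,8} 1  {7,8} 1
  3 to go: {4,6,8} 1  {5,7,8} 1  {6,7,8} 2
  4 to go: {3,4,6,8} 1  {4,6,7,8} 3  {5,6,7,8} 3
  5 to go: {2,3,4,6,8} 1  {3,4,6,7,8} 4  {4,5,6,7,8} 6
  6 to go: {2,3,4,6,7,8} 5  {3,4,5,6,7,8} 10
  7 to go: {2,3,4,5,6,7,8} 15
  if 0:a drops first: 15 orders

15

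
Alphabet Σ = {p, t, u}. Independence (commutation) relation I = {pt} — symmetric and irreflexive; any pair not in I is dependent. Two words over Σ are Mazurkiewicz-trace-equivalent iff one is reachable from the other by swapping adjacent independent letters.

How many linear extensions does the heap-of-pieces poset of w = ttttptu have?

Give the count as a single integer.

piece 0:t — minimal
piece 1:t rests on {0:t}
piece 2:t rests on {1:t}
piece 3:t rests on {2:t}
piece 4:p — minimal
piece 5:t rests on {3:t}
piece 6:u rests on {4:p, 5:t}
minimal pieces: {0:t, 4:p}
ways to finish when only these pieces remain (= sum over removing one remaining piece with nothing left below it):
  1 left: {6}→1
  2 left: {4,6}→1  {5,6}→1
  3 left: {3,5,6}→1  {4,5,6}→2
  4 left: {2,3,5,6}→1  {3,4,5,6}→3
  5 left: {1,2,3,5,6}→1  {2,3,4,5,6}→4
  placing 0:t first → 5 extensions
  placing 4:p first → 1 extensions
total linear extensions = 6

6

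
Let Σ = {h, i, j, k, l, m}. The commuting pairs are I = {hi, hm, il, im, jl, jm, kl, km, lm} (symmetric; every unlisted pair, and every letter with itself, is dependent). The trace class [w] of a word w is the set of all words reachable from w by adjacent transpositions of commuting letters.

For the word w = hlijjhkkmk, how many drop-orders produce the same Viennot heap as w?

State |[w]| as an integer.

#0=h has no predecessor
#1=l depends on [0:h]
#2=i has no predecessor
#3=j depends on [0:h, 2:i]
#4=j depends on [3:j]
#5=h depends on [1:l, 4:j]
#6=k depends on [5:h]
#7=k depends on [6:k]
#8=m has no predecessor
#9=k depends on [7:k]
sources: [0:h, 2:i, 8:m]
N(rest) = Σ N(rest − s) over sources s of rest; N(one piece) = 1:
  size 1 → [8]=1  [9]=1
  size 2 → [7,9]=1  [8,9]=2
  size 3 → [6,7,9]=1  [7,8,9]=3
  size 4 → [5,6,7,9]=1  [6,7,8,9]=4
  size 5 → [1,5,6,7,9]=1  [4,5,6,7,9]=1  [5,6,7,8,9]=5
  size 6 → [1,4,5,6,7,9]=2  [1,5,6,7,8,9]=6  [3,4,5,6,7,9]=1  [4,5,6,7,8,9]=6
  size 7 → [1,3,4,5,6,7,9]=3  [1,4,5,6,7,8,9]=14  [2,3,4,5,6,7,9]=1  [3,4,5,6,7,8,9]=7
  size 8 → [0,1,3,4,5,6,7,9]=3  [1,2,3,4,5,6,7,9]=4  [1,3,4,5,6,7,8,9]=24  [2,3,4,5,6,7,8,9]=8
  first=0(h) contributes 36
  first=2(i) contributes 27
  first=8(m) contributes 7
|[w]| = 70

70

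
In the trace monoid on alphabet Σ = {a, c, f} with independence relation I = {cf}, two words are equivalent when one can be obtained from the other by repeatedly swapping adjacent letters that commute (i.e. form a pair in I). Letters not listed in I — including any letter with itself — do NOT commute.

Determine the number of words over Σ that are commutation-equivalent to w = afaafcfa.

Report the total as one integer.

3

piece 0:a — minimal
piece 1:f rests on {0:a}
piece 2:a rests on {1:f}
piece 3:a rests on {2:a}
piece 4:f rests on {3:a}
piece 5:c rests on {3:a}
piece 6:f rests on {4:f}
piece 7:a rests on {5:c, 6:f}
minimal pieces: {0:a}
ways to finish when only these pieces remain (= sum over removing one remaining piece with nothing left below it):
  1 left: {7}→1
  2 left: {5,7}→1  {6,7}→1
  3 left: {4,6,7}→1  {5,6,7}→2
  4 left: {4,5,6,7}→3
  5 left: {3,4,5,6,7}→3
  6 left: {2,3,4,5,6,7}→3
  placing 0:a first → 3 extensions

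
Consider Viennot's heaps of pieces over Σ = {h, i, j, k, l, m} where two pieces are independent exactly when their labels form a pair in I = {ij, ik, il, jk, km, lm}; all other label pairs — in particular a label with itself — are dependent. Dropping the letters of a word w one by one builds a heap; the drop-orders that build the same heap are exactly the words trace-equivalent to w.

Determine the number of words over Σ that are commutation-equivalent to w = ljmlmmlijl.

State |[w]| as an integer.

drop 0:l onto floor
drop 1:j onto {0:l}
drop 2:m onto {1:j}
drop 3:l onto {1:j}
drop 4:m onto {2:m}
drop 5:m onto {4:m}
drop 6:l onto {3:l}
drop 7:i onto {5:m}
drop 8:j onto {5:m, 6:l}
drop 9:l onto {8:j}
ground layer = {0:l}
drop-orders for the pieces not yet dropped (sum over which currently-grounded one goes next):
  1 to go: {7} 1  {9} 1
  2 to go: {7,9} 2  {8,9} 1
  3 to go: {6,8,9} 1  {7,8,9} 3
  4 to go: {3,6,8,9} 1  {5,7,8,9} 3  {6,7,8,9} 4
  5 to go: {3,6,7,8,9} 5  {4,5,7,8,9} 3  {5,6,7,8,9} 7
  6 to go: {2,4,5,7,8,9} 3  {3,5,6,7,8,9} 12  {4,5,6,7,8,9} 10
  7 to go: {2,4,5,6,7,8,9} 13  {3,4,5,6,7,8,9} 22
  8 to go: {2,3,4,5,6,7,8,9} 35
  if 0:l drops first: 35 orders

35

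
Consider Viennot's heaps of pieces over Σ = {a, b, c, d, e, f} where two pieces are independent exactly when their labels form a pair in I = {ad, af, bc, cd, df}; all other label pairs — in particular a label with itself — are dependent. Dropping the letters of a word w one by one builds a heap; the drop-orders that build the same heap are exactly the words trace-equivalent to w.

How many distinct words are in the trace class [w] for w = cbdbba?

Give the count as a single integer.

0(c) covers ∅
1(b) covers ∅
2(d) covers 1:b
3(b) covers 2:d
4(b) covers 3:b
5(a) covers 0:c, 4:b
floor of heap: 0:c, 1:b
completions by unplaced set U, small U first (add the entries for U minus each lowest piece of U):
  |U|=1: {5}:1
  |U|=2: {0,5}:1  {4,5}:1
  |U|=3: {0,4,5}:2  {3,4,5}:1
  |U|=4: {0,3,4,5}:3  {2,3,4,5}:1
  start at 0(c): 1
  start at 1(b): 4
sum over floor = 5

5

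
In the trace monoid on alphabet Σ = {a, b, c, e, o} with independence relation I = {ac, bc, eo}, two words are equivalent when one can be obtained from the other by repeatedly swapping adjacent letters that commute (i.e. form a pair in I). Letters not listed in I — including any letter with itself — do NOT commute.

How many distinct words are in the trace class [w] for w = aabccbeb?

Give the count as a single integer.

15

#0=a has no predecessor
#1=a depends on [0:a]
#2=b depends on [1:a]
#3=c has no predecessor
#4=c depends on [3:c]
#5=b depends on [2:b]
#6=e depends on [4:c, 5:b]
#7=b depends on [6:e]
sources: [0:a, 3:c]
N(rest) = Σ N(rest − s) over sources s of rest; N(one piece) = 1:
  size 1 → [7]=1
  size 2 → [6,7]=1
  size 3 → [4,6,7]=1  [5,6,7]=1
  size 4 → [2,5,6,7]=1  [3,4,6,7]=1  [4,5,6,7]=2
  size 5 → [1,2,5,6,7]=1  [2,4,5,6,7]=3  [3,4,5,6,7]=3
  size 6 → [0,1,2,5,6,7]=1  [1,2,4,5,6,7]=4  [2,3,4,5,6,7]=6
  first=0(a) contributes 10
  first=3(c) contributes 5
|[w]| = 15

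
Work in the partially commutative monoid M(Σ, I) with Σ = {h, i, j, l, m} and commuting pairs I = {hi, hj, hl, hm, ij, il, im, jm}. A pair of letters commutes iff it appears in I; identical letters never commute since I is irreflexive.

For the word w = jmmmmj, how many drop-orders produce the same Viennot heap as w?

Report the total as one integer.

#0=j has no predecessor
#1=m has no predecessor
#2=m depends on [1:m]
#3=m depends on [2:m]
#4=m depends on [3:m]
#5=j depends on [0:j]
sources: [0:j, 1:m]
N(rest) = Σ N(rest − s) over sources s of rest; N(one piece) = 1:
  size 1 → [4]=1  [5]=1
  size 2 → [0,5]=1  [3,4]=1  [4,5]=2
  size 3 → [0,4,5]=3  [2,3,4]=1  [3,4,5]=3
  size 4 → [0,3,4,5]=6  [1,2,3,4]=1  [2,3,4,5]=4
  first=0(j) contributes 5
  first=1(m) contributes 10
|[w]| = 15

15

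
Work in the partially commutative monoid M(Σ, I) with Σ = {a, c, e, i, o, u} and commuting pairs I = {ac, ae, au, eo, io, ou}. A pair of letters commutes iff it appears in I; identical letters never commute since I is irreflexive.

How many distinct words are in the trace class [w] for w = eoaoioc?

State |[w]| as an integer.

12

drop 0:e onto floor
drop 1:o onto floor
drop 2:a onto {1:o}
drop 3:o onto {2:a}
drop 4:i onto {0:e, 2:a}
drop 5:o onto {3:o}
drop 6:c onto {4:i, 5:o}
ground layer = {0:e, 1:o}
drop-orders for the pieces not yet dropped (sum over which currently-grounded one goes next):
  1 to go: {6} 1
  2 to go: {4,6} 1  {5,6} 1
  3 to go: {0,4,6} 1  {3,5,6} 1  {4,5,6} 2
  4 to go: {0,4,5,6} 3  {3,4,5,6} 3
  5 to go: {0,3,4,5,6} 6  {2,3,4,5,6} 3
  if 0:e drops first: 3 orders
  if 1:o drops first: 9 orders
heap linearizations: 12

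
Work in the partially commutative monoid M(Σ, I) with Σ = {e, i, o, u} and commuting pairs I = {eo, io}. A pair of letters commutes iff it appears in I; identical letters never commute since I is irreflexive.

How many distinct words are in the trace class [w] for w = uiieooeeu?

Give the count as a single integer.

21

piece 0:u — minimal
piece 1:i rests on {0:u}
piece 2:i rests on {1:i}
piece 3:e rests on {2:i}
piece 4:o rests on {0:u}
piece 5:o rests on {4:o}
piece 6:e rests on {3:e}
piece 7:e rests on {6:e}
piece 8:u rests on {5:o, 7:e}
minimal pieces: {0:u}
ways to finish when only these pieces remain (= sum over removing one remaining piece with nothing left below it):
  1 left: {8}→1
  2 left: {5,8}→1  {7,8}→1
  3 left: {4,5,8}→1  {5,7,8}→2  {6,7,8}→1
  4 left: {3,6,7,8}→1  {4,5,7,8}→3  {5,6,7,8}→3
  5 left: {2,3,6,7,8}→1  {3,5,6,7,8}→4  {4,5,6,7,8}→6
  6 left: {1,2,3,6,7,8}→1  {2,3,5,6,7,8}→5  {3,4,5,6,7,8}→10
  7 left: {1,2,3,5,6,7,8}→6  {2,3,4,5,6,7,8}→15
  placing 0:u first → 21 extensions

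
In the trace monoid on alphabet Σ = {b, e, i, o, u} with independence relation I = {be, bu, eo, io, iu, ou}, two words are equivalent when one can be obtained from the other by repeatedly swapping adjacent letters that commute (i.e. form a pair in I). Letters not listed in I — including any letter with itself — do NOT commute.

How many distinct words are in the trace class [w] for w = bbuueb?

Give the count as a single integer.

20

#0=b has no predecessor
#1=b depends on [0:b]
#2=u has no predecessor
#3=u depends on [2:u]
#4=e depends on [3:u]
#5=b depends on [1:b]
sources: [0:b, 2:u]
N(rest) = Σ N(rest − s) over sources s of rest; N(one piece) = 1:
  size 1 → [4]=1  [5]=1
  size 2 → [1,5]=1  [3,4]=1  [4,5]=2
  size 3 → [0,1,5]=1  [1,4,5]=3  [2,3,4]=1  [3,4,5]=3
  size 4 → [0,1,4,5]=4  [1,3,4,5]=6  [2,3,4,5]=4
  first=0(b) contributes 10
  first=2(u) contributes 10
|[w]| = 20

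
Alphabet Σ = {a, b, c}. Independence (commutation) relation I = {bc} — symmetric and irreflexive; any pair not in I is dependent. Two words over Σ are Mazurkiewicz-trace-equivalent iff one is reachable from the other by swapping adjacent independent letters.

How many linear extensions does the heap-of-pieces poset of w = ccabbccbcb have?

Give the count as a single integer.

35

0(c) covers ∅
1(c) covers 0:c
2(a) covers 1:c
3(b) covers 2:a
4(b) covers 3:b
5(c) covers 2:a
6(c) covers 5:c
7(b) covers 4:b
8(c) covers 6:c
9(b) covers 7:b
floor of heap: 0:c
completions by unplaced set U, small U first (add the entries for U minus each lowest piece of U):
  |U|=1: {8}:1  {9}:1
  |U|=2: {6,8}:1  {7,9}:1  {8,9}:2
  |U|=3: {4,7,9}:1  {5,6,8}:1  {6,8,9}:3  {7,8,9}:3
  |U|=4: {3,4,7,9}:1  {4,7,8,9}:4  {5,6,8,9}:4  {6,7,8,9}:6
  |U|=5: {3,4,7,8,9}:5  {4,6,7,8,9}:10  {5,6,7,8,9}:10
  |U|=6: {3,4,6,7,8,9}:15  {4,5,6,7,8,9}:20
  |U|=7: {3,4,5,6,7,8,9}:35
  |U|=8: {2,3,4,5,6,7,8,9}:35
  start at 0(c): 35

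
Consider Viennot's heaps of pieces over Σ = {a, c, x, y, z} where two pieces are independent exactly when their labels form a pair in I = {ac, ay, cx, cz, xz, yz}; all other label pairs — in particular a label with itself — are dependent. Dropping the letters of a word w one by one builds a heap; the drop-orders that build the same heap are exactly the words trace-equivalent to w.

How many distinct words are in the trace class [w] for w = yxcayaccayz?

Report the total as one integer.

196

0(y) covers ∅
1(x) covers 0:y
2(c) covers 0:y
3(a) covers 1:x
4(y) covers 1:x, 2:c
5(a) covers 3:a
6(c) covers 4:y
7(c) covers 6:c
8(a) covers 5:a
9(y) covers 7:c
10(z) covers 8:a
floor of heap: 0:y
completions by unplaced set U, small U first (add the entries for U minus each lowest piece of U):
  |U|=1: {9}:1  {10}:1
  |U|=2: {7,9}:1  {8,10}:1  {9,10}:2
  |U|=3: {5,8,10}:1  {6,7,9}:1  {7,9,10}:3  {8,9,10}:3
  |U|=4: {3,5,8,10}:1  {4,6,7,9}:1  {5,8,9,10}:4  {6,7,9,10}:4  {7,8,9,10}:6
  |U|=5: {2,4,6,7,9}:1  {3,5,8,9,10}:5  {4,6,7,9,10}:5  {5,7,8,9,10}:10  {6,7,8,9,10}:10
  |U|=6: {2,4,6,7,9,10}:6  {3,5,7,8,9,10}:15  {4,6,7,8,9,10}:15  {5,6,7,8,9,10}:20
  |U|=7: {2,4,6,7,8,9,10}:21  {3,5,6,7,8,9,10}:35  {4,5,6,7,8,9,10}:35
  |U|=8: {2,4,5,6,7,8,9,10}:56  {3,4,5,6,7,8,9,10}:70
  |U|=9: {1,3,4,5,6,7,8,9,10}:70  {2,3,4,5,6,7,8,9,10}:126
  start at 0(y): 196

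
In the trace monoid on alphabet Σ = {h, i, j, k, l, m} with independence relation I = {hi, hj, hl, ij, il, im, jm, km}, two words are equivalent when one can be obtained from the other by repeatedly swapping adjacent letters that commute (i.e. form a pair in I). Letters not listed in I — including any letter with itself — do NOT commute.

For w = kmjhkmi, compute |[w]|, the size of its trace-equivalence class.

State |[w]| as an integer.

piece 0:k — minimal
piece 1:m — minimal
piece 2:j rests on {0:k}
piece 3:h rests on {0:k, 1:m}
piece 4:k rests on {2:j, 3:h}
piece 5:m rests on {3:h}
piece 6:i rests on {4:k}
minimal pieces: {0:k, 1:m}
ways to finish when only these pieces remain (= sum over removing one remaining piece with nothing left below it):
  1 left: {5}→1  {6}→1
  2 left: {4,6}→1  {5,6}→2
  3 left: {2,4,6}→1  {4,5,6}→3
  4 left: {2,4,5,6}→4  {3,4,5,6}→3
  5 left: {1,3,4,5,6}→3  {2,3,4,5,6}→7
  placing 0:k first → 10 extensions
  placing 1:m first → 7 extensions
total linear extensions = 17

17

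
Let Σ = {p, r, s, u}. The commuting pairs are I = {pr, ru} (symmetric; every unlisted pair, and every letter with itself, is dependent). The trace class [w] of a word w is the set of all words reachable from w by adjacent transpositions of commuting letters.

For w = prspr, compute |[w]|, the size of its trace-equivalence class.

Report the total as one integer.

4

drop 0:p onto floor
drop 1:r onto floor
drop 2:s onto {0:p, 1:r}
drop 3:p onto {2:s}
drop 4:r onto {2:s}
ground layer = {0:p, 1:r}
drop-orders for the pieces not yet dropped (sum over which currently-grounded one goes next):
  1 to go: {3} 1  {4} 1
  2 to go: {3,4} 2
  3 to go: {2,3,4} 2
  if 0:p drops first: 2 orders
  if 1:r drops first: 2 orders
heap linearizations: 4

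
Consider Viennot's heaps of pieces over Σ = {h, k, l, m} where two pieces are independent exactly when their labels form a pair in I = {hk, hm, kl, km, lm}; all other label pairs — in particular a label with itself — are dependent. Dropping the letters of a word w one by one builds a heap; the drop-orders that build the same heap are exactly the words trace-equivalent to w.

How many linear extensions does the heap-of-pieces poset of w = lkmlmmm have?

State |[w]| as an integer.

#0=l has no predecessor
#1=k has no predecessor
#2=m has no predecessor
#3=l depends on [0:l]
#4=m depends on [2:m]
#5=m depends on [4:m]
#6=m depends on [5:m]
sources: [0:l, 1:k, 2:m]
N(rest) = Σ N(rest − s) over sources s of rest; N(one piece) = 1:
  size 1 → [1]=1  [3]=1  [6]=1
  size 2 → [0,3]=1  [1,3]=2  [1,6]=2  [3,6]=2  [5,6]=1
  size 3 → [0,1,3]=3  [0,3,6]=3  [1,3,6]=6  [1,5,6]=3  [3,5,6]=3  [4,5,6]=1
  size 4 → [0,1,3,6]=12  [0,3,5,6]=6  [1,3,5,6]=12  [1,4,5,6]=4  [2,4,5,6]=1  [3,4,5,6]=4
  size 5 → [0,1,3,5,6]=30  [0,3,4,5,6]=10  [1,2,4,5,6]=5  [1,3,4,5,6]=20  [2,3,4,5,6]=5
  first=0(l) contributes 30
  first=1(k) contributes 15
  first=2(m) contributes 60
|[w]| = 105

105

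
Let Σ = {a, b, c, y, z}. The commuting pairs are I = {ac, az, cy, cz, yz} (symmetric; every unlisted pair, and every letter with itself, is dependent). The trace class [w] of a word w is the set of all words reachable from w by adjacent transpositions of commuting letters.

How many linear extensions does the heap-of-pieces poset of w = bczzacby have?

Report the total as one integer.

30

drop 0:b onto floor
drop 1:c onto {0:b}
drop 2:z onto {0:b}
drop 3:z onto {2:z}
drop 4:a onto {0:b}
drop 5:c onto {1:c}
drop 6:b onto {3:z, 4:a, 5:c}
drop 7:y onto {6:b}
ground layer = {0:b}
drop-orders for the pieces not yet dropped (sum over which currently-grounded one goes next):
  1 to go: {7} 1
  2 to go: {6,7} 1
  3 to go: {3,6,7} 1  {4,6,7} 1  {5,6,7} 1
  4 to go: {1,5,6,7} 1  {2,3,6,7} 1  {3,4,6,7} 2  {3,5,6,7} 2  {4,5,6,7} 2
  5 to go: {1,3,5,6,7} 3  {1,4,5,6,7} 3  {2,3,4,6,7} 3  {2,3,5,6,7} 3  {3,4,5,6,7} 6
  6 to go: {1,2,3,5,6,7} 6  {1,3,4,5,6,7} 12  {2,3,4,5,6,7} 12
  if 0:b drops first: 30 orders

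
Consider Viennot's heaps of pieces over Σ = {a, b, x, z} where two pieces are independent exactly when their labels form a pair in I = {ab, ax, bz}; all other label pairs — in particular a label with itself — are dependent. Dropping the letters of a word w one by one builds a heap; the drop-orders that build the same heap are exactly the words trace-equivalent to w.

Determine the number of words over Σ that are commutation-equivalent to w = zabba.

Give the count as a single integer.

10

#0=z has no predecessor
#1=a depends on [0:z]
#2=b has no predecessor
#3=b depends on [2:b]
#4=a depends on [1:a]
sources: [0:z, 2:b]
N(rest) = Σ N(rest − s) over sources s of rest; N(one piece) = 1:
  size 1 → [3]=1  [4]=1
  size 2 → [1,4]=1  [2,3]=1  [3,4]=2
  size 3 → [0,1,4]=1  [1,3,4]=3  [2,3,4]=3
  first=0(z) contributes 6
  first=2(b) contributes 4
|[w]| = 10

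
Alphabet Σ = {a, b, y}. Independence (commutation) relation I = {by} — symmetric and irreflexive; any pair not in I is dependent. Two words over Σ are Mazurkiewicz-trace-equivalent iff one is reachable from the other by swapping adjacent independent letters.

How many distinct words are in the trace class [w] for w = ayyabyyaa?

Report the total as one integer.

3

drop 0:a onto floor
drop 1:y onto {0:a}
drop 2:y onto {1:y}
drop 3:a onto {2:y}
drop 4:b onto {3:a}
drop 5:y onto {3:a}
drop 6:y onto {5:y}
drop 7:a onto {4:b, 6:y}
drop 8:a onto {7:a}
ground layer = {0:a}
drop-orders for the pieces not yet dropped (sum over which currently-grounded one goes next):
  1 to go: {8} 1
  2 to go: {7,8} 1
  3 to go: {4,7,8} 1  {6,7,8} 1
  4 to go: {4,6,7,8} 2  {5,6,7,8} 1
  5 to go: {4,5,6,7,8} 3
  6 to go: {3,4,5,6,7,8} 3
  7 to go: {2,3,4,5,6,7,8} 3
  if 0:a drops first: 3 orders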